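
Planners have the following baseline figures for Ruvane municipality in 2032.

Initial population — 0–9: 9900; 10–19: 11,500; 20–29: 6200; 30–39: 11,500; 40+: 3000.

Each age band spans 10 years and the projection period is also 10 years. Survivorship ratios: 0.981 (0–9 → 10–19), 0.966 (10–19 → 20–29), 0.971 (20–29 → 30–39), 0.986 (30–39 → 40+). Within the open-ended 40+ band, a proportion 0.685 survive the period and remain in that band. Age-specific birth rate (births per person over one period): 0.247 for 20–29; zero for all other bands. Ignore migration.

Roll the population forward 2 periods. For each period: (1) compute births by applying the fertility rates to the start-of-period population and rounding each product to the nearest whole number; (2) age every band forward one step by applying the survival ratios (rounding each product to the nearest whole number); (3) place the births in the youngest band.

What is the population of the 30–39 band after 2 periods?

Period 1.
Births: 6200 * 0.247 = 1531
10–19: 9900 * 0.981 = 9712
20–29: 11500 * 0.966 = 11109
30–39: 6200 * 0.971 = 6020
40+: 11500 * 0.986 + 3000 * 0.685 = 11339 + 2055 = 13394
Giving 1531 / 9712 / 11109 / 6020 / 13394.
Period 2.
Births: 11109 * 0.247 = 2744
10–19: 1531 * 0.981 = 1502
20–29: 9712 * 0.966 = 9382
30–39: 11109 * 0.971 = 10787
40+: 6020 * 0.986 + 13394 * 0.685 = 5936 + 9175 = 15111
Giving 2744 / 1502 / 9382 / 10787 / 15111.

10787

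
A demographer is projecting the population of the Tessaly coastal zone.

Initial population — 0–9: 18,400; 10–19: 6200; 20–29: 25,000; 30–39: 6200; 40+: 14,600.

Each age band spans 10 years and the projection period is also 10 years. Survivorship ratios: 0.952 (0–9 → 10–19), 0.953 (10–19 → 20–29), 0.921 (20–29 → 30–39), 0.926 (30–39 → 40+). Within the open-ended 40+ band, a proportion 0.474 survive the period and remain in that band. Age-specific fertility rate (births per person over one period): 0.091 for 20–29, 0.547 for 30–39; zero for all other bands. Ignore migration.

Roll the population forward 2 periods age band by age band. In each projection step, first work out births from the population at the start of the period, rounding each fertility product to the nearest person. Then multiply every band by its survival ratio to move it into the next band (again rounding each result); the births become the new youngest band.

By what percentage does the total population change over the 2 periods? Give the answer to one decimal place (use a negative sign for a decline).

-3.4

[period 1]
Births: 25000 × 0.091 = 2275 ; 6200 × 0.547 = 3391 ⇒ total 5666
10–19: 18400 × 0.952 = 17517
20–29: 6200 × 0.953 = 5909
30–39: 25000 × 0.921 = 23025
40+: 6200 × 0.926 + 14600 × 0.474 = 5741 + 6920 = 12661
Giving 5666 / 17517 / 5909 / 23025 / 12661.
[period 2]
Births: 5909 × 0.091 = 538 ; 23025 × 0.547 = 12595 ⇒ total 13133
10–19: 5666 × 0.952 = 5394
20–29: 17517 × 0.953 = 16694
30–39: 5909 × 0.921 = 5442
40+: 23025 × 0.926 + 12661 × 0.474 = 21321 + 6001 = 27322
Giving 13133 / 5394 / 16694 / 5442 / 27322.
Total: 70400 → 67985; change = -2415; percentage change = -3.4%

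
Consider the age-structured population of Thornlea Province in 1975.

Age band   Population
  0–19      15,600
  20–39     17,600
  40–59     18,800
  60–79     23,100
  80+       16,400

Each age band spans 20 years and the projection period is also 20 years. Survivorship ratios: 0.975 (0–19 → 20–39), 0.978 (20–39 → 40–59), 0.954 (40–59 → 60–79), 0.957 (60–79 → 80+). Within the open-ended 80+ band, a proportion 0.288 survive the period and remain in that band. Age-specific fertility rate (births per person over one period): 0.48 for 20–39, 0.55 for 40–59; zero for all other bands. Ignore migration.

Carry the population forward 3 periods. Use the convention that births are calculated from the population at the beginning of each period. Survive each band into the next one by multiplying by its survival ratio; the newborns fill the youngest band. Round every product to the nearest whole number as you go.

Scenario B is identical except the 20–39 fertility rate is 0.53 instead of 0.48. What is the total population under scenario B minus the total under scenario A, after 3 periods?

Period 1.
Births: 17600 * 0.48 = 8448  |  18800 * 0.55 = 10340 ⇒ total 18788
20–39: 15600 * 0.975 = 15210
40–59: 17600 * 0.978 = 17213
60–79: 18800 * 0.954 = 17935
80+: 23100 * 0.957 + 16400 * 0.288 = 22107 + 4723 = 26830
→ [18788, 15210, 17213, 17935, 26830]
Period 2.
Births: 15210 * 0.48 = 7301  |  17213 * 0.55 = 9467 ⇒ total 16768
20–39: 18788 * 0.975 = 18318
40–59: 15210 * 0.978 = 14875
60–79: 17213 * 0.954 = 16421
80+: 17935 * 0.957 + 26830 * 0.288 = 17164 + 7727 = 24891
→ [16768, 18318, 14875, 16421, 24891]
Period 3.
Births: 18318 * 0.48 = 8793  |  14875 * 0.55 = 8181 ⇒ total 16974
20–39: 16768 * 0.975 = 16349
40–59: 18318 * 0.978 = 17915
60–79: 14875 * 0.954 = 14191
80+: 16421 * 0.957 + 24891 * 0.288 = 15715 + 7169 = 22884
→ [16974, 16349, 17915, 14191, 22884]
Scenario A total after 3 periods: 88313
Scenario B projection —
Period 1.
Births: 17600 * 0.53 = 9328  |  18800 * 0.55 = 10340 ⇒ total 19668
20–39: 15600 * 0.975 = 15210
40–59: 17600 * 0.978 = 17213
60–79: 18800 * 0.954 = 17935
80+: 23100 * 0.957 + 16400 * 0.288 = 22107 + 4723 = 26830
→ [19668, 15210, 17213, 17935, 26830]
Period 2.
Births: 15210 * 0.53 = 8061  |  17213 * 0.55 = 9467 ⇒ total 17528
20–39: 19668 * 0.975 = 19176
40–59: 15210 * 0.978 = 14875
60–79: 17213 * 0.954 = 16421
80+: 17935 * 0.957 + 26830 * 0.288 = 17164 + 7727 = 24891
→ [17528, 19176, 14875, 16421, 24891]
Period 3.
Births: 19176 * 0.53 = 10163  |  14875 * 0.55 = 8181 ⇒ total 18344
20–39: 17528 * 0.975 = 17090
40–59: 19176 * 0.978 = 18754
60–79: 14875 * 0.954 = 14191
80+: 16421 * 0.957 + 24891 * 0.288 = 15715 + 7169 = 22884
→ [18344, 17090, 18754, 14191, 22884]
Scenario B total after 3 periods: 91263
Difference B − A = 91263 − 88313 = 2950

2950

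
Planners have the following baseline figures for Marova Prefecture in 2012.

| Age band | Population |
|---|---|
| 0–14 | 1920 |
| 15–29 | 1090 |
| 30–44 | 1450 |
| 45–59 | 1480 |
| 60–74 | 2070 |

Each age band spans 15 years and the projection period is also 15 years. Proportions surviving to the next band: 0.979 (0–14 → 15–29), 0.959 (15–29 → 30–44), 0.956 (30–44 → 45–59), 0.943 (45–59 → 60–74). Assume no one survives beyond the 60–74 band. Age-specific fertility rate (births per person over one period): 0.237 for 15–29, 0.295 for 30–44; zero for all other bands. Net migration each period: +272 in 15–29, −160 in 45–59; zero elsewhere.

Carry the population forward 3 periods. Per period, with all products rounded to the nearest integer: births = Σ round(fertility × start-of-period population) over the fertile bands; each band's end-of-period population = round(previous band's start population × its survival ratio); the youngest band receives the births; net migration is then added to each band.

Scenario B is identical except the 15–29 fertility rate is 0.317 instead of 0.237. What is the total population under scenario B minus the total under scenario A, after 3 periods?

354

Period 1.
Births: 1090 × 0.237 = 258, 1450 × 0.295 = 428 — total 686
15–29: 1920 × 0.979 = 1880
30–44: 1090 × 0.959 = 1045
45–59: 1450 × 0.956 = 1386
60–74: 1480 × 0.943 = 1396
Net migration: 15–29 + 272 → 2152; 45–59 − 160 → 1226
End of period: [686, 2152, 1045, 1226, 1396]
Period 2.
Births: 2152 × 0.237 = 510, 1045 × 0.295 = 308 — total 818
15–29: 686 × 0.979 = 672
30–44: 2152 × 0.959 = 2064
45–59: 1045 × 0.956 = 999
60–74: 1226 × 0.943 = 1156
Net migration: 15–29 + 272 → 944; 45–59 − 160 → 839
End of period: [818, 944, 2064, 839, 1156]
Period 3.
Births: 944 × 0.237 = 224, 2064 × 0.295 = 609 — total 833
15–29: 818 × 0.979 = 801
30–44: 944 × 0.959 = 905
45–59: 2064 × 0.956 = 1973
60–74: 839 × 0.943 = 791
Net migration: 15–29 + 272 → 1073; 45–59 − 160 → 1813
End of period: [833, 1073, 905, 1813, 791]
Scenario A total after 3 periods: 5415
Scenario B projection —
Period 1.
Births: 1090 × 0.317 = 346, 1450 × 0.295 = 428 — total 774
15–29: 1920 × 0.979 = 1880
30–44: 1090 × 0.959 = 1045
45–59: 1450 × 0.956 = 1386
60–74: 1480 × 0.943 = 1396
Net migration: 15–29 + 272 → 2152; 45–59 − 160 → 1226
End of period: [774, 2152, 1045, 1226, 1396]
Period 2.
Births: 2152 × 0.317 = 682, 1045 × 0.295 = 308 — total 990
15–29: 774 × 0.979 = 758
30–44: 2152 × 0.959 = 2064
45–59: 1045 × 0.956 = 999
60–74: 1226 × 0.943 = 1156
Net migration: 15–29 + 272 → 1030; 45–59 − 160 → 839
End of period: [990, 1030, 2064, 839, 1156]
Period 3.
Births: 1030 × 0.317 = 327, 2064 × 0.295 = 609 — total 936
15–29: 990 × 0.979 = 969
30–44: 1030 × 0.959 = 988
45–59: 2064 × 0.956 = 1973
60–74: 839 × 0.943 = 791
Net migration: 15–29 + 272 → 1241; 45–59 − 160 → 1813
End of period: [936, 1241, 988, 1813, 791]
Scenario B total after 3 periods: 5769
Difference B − A = 5769 − 5415 = 354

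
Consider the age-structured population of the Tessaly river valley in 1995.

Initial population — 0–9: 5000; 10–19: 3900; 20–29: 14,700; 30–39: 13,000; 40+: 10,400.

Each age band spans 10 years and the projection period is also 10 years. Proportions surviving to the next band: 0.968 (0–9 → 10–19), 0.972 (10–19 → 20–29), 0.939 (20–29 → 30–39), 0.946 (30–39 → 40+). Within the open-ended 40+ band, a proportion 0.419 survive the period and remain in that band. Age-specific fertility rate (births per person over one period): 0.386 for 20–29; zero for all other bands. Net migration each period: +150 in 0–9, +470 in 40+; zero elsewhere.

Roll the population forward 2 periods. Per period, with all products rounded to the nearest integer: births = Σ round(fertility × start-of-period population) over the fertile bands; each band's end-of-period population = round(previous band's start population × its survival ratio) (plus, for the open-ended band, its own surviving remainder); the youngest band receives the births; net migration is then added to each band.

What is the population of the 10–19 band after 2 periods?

5638

(Bands numbered youngest = 1 to oldest = 5.)
Period 1:
Births: 14700 × 0.386 = 5674
Band 2: 5000 × 0.968 = 4840
Band 3: 3900 × 0.972 = 3791
Band 4: 14700 × 0.939 = 13803
Band 5: 13000 × 0.946 + 10400 × 0.419 = 12298 + 4358 = 16656
Net migration: Band 1 + 150 → 5824; Band 5 + 470 → 17126
End of period: [5824, 4840, 3791, 13803, 17126]
Period 2:
Births: 3791 × 0.386 = 1463
Band 2: 5824 × 0.968 = 5638
Band 3: 4840 × 0.972 = 4704
Band 4: 3791 × 0.939 = 3560
Band 5: 13803 × 0.946 + 17126 × 0.419 = 13058 + 7176 = 20234
Net migration: Band 1 + 150 → 1613; Band 5 + 470 → 20704
End of period: [1613, 5638, 4704, 3560, 20704]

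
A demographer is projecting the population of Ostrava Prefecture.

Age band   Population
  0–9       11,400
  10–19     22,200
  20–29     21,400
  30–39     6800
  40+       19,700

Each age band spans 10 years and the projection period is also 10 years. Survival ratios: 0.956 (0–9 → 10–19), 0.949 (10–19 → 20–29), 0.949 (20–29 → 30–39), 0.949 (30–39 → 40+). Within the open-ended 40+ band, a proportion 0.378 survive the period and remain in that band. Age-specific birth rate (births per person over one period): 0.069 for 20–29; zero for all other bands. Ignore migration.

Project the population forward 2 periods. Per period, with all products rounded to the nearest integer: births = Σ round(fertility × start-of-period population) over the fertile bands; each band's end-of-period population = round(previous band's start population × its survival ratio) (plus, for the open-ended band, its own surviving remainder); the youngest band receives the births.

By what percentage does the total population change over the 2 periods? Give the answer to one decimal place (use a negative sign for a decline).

-29.2

Let group 1 be 0–9 through group 5 = 40+.
After projecting period 1:
Births: 21400 × 0.069 = 1477
Group 2: 11400 × 0.956 = 10898
Group 3: 22200 × 0.949 = 21068
Group 4: 21400 × 0.949 = 20309
Group 5: 6800 × 0.949 + 19700 × 0.378 = 6453 + 7447 = 13900
End of period: [1477, 10898, 21068, 20309, 13900]
After projecting period 2:
Births: 21068 × 0.069 = 1454
Group 2: 1477 × 0.956 = 1412
Group 3: 10898 × 0.949 = 10342
Group 4: 21068 × 0.949 = 19994
Group 5: 20309 × 0.949 + 13900 × 0.378 = 19273 + 5254 = 24527
End of period: [1454, 1412, 10342, 19994, 24527]
Total: 81500 → 57729; change = -23771; percentage change = -29.2%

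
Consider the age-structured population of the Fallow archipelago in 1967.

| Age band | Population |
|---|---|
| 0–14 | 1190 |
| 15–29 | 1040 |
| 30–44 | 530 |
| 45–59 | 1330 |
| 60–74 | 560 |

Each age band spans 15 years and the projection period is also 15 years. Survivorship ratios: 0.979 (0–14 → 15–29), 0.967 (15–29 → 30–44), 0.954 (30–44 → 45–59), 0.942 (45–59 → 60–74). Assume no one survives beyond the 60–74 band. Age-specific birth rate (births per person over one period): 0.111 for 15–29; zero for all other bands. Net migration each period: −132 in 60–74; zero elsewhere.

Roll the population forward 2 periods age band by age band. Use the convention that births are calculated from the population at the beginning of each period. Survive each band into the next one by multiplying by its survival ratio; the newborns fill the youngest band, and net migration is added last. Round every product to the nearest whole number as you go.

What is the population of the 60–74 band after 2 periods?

— Period 1 —
Births: 1040 * 0.111 = 115
15–29: 1190 * 0.979 = 1165
30–44: 1040 * 0.967 = 1006
45–59: 530 * 0.954 = 506
60–74: 1330 * 0.942 = 1253
Net migration: 60–74 − 132 → 1121
→ [115, 1165, 1006, 506, 1121]
— Period 2 —
Births: 1165 * 0.111 = 129
15–29: 115 * 0.979 = 113
30–44: 1165 * 0.967 = 1127
45–59: 1006 * 0.954 = 960
60–74: 506 * 0.942 = 477
Net migration: 60–74 − 132 → 345
→ [129, 113, 1127, 960, 345]

345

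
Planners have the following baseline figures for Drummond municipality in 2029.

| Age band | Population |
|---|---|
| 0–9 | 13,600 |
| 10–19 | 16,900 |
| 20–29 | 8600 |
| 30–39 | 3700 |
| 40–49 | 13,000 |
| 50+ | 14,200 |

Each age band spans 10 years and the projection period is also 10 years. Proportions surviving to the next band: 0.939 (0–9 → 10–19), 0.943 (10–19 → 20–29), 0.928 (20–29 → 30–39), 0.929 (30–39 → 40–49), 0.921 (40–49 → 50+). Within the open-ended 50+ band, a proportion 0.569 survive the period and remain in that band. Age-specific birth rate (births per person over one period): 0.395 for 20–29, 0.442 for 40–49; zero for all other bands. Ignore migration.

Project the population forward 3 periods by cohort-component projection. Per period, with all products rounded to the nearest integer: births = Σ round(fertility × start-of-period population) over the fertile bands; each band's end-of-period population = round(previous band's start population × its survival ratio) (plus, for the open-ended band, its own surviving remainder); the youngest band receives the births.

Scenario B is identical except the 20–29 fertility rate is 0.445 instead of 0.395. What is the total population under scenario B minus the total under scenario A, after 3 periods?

1732

Period 1.
Births: 8600 × 0.395 = 3397 ; 13000 × 0.442 = 5746 — total 9143
10–19: 13600 × 0.939 = 12770
20–29: 16900 × 0.943 = 15937
30–39: 8600 × 0.928 = 7981
40–49: 3700 × 0.929 = 3437
50+: 13000 × 0.921 + 14200 × 0.569 = 11973 + 8080 = 20053
End of period: [9143, 12770, 15937, 7981, 3437, 20053]
Period 2.
Births: 15937 × 0.395 = 6295 ; 3437 × 0.442 = 1519 — total 7814
10–19: 9143 × 0.939 = 8585
20–29: 12770 × 0.943 = 12042
30–39: 15937 × 0.928 = 14790
40–49: 7981 × 0.929 = 7414
50+: 3437 × 0.921 + 20053 × 0.569 = 3165 + 11410 = 14575
End of period: [7814, 8585, 12042, 14790, 7414, 14575]
Period 3.
Births: 12042 × 0.395 = 4757 ; 7414 × 0.442 = 3277 — total 8034
10–19: 7814 × 0.939 = 7337
20–29: 8585 × 0.943 = 8096
30–39: 12042 × 0.928 = 11175
40–49: 14790 × 0.929 = 13740
50+: 7414 × 0.921 + 14575 × 0.569 = 6828 + 8293 = 15121
End of period: [8034, 7337, 8096, 11175, 13740, 15121]
Scenario A total after 3 periods: 63503
Scenario B projection —
Period 1.
Births: 8600 × 0.445 = 3827 ; 13000 × 0.442 = 5746 — total 9573
10–19: 13600 × 0.939 = 12770
20–29: 16900 × 0.943 = 15937
30–39: 8600 × 0.928 = 7981
40–49: 3700 × 0.929 = 3437
50+: 13000 × 0.921 + 14200 × 0.569 = 11973 + 8080 = 20053
End of period: [9573, 12770, 15937, 7981, 3437, 20053]
Period 2.
Births: 15937 × 0.445 = 7092 ; 3437 × 0.442 = 1519 — total 8611
10–19: 9573 × 0.939 = 8989
20–29: 12770 × 0.943 = 12042
30–39: 15937 × 0.928 = 14790
40–49: 7981 × 0.929 = 7414
50+: 3437 × 0.921 + 20053 × 0.569 = 3165 + 11410 = 14575
End of period: [8611, 8989, 12042, 14790, 7414, 14575]
Period 3.
Births: 12042 × 0.445 = 5359 ; 7414 × 0.442 = 3277 — total 8636
10–19: 8611 × 0.939 = 8086
20–29: 8989 × 0.943 = 8477
30–39: 12042 × 0.928 = 11175
40–49: 14790 × 0.929 = 13740
50+: 7414 × 0.921 + 14575 × 0.569 = 6828 + 8293 = 15121
End of period: [8636, 8086, 8477, 11175, 13740, 15121]
Scenario B total after 3 periods: 65235
Difference B − A = 65235 − 63503 = 1732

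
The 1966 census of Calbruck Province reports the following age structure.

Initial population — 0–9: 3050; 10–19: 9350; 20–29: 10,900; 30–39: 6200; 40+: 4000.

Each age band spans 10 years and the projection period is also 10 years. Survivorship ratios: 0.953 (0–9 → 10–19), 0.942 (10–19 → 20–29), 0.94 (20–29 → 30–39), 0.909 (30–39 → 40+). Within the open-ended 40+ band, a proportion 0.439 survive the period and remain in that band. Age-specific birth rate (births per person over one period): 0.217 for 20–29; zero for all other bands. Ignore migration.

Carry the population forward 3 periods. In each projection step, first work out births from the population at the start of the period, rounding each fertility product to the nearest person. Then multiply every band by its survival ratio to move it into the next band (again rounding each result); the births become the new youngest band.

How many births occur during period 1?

2365

Period 1:
Births: 10900 × 0.217 = 2365
10–19: 3050 × 0.953 = 2907
20–29: 9350 × 0.942 = 8808
30–39: 10900 × 0.94 = 10246
40+: 6200 × 0.909 + 4000 × 0.439 = 5636 + 1756 = 7392
Giving 2365 / 2907 / 8808 / 10246 / 7392.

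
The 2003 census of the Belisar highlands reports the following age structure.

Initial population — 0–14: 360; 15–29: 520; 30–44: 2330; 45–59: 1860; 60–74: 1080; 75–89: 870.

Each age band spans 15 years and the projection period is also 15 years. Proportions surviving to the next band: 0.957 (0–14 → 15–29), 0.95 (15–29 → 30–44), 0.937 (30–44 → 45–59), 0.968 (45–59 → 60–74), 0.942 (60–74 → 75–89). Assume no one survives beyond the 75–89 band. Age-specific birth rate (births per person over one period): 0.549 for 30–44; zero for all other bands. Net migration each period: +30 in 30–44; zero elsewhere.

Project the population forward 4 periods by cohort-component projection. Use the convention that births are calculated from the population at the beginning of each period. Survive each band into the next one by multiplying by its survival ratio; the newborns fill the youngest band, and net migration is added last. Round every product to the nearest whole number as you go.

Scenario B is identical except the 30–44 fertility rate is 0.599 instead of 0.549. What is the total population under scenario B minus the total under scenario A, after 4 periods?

[period 1]
Births: 2330 × 0.549 = 1279
15–29: 360 × 0.957 = 345
30–44: 520 × 0.95 = 494
45–59: 2330 × 0.937 = 2183
60–74: 1860 × 0.968 = 1800
75–89: 1080 × 0.942 = 1017
Net migration: 30–44 + 30 → 524
End of period: [1279, 345, 524, 2183, 1800, 1017]
[period 2]
Births: 524 × 0.549 = 288
15–29: 1279 × 0.957 = 1224
30–44: 345 × 0.95 = 328
45–59: 524 × 0.937 = 491
60–74: 2183 × 0.968 = 2113
75–89: 1800 × 0.942 = 1696
Net migration: 30–44 + 30 → 358
End of period: [288, 1224, 358, 491, 2113, 1696]
[period 3]
Births: 358 × 0.549 = 197
15–29: 288 × 0.957 = 276
30–44: 1224 × 0.95 = 1163
45–59: 358 × 0.937 = 335
60–74: 491 × 0.968 = 475
75–89: 2113 × 0.942 = 1990
Net migration: 30–44 + 30 → 1193
End of period: [197, 276, 1193, 335, 475, 1990]
[period 4]
Births: 1193 × 0.549 = 655
15–29: 197 × 0.957 = 189
30–44: 276 × 0.95 = 262
45–59: 1193 × 0.937 = 1118
60–74: 335 × 0.968 = 324
75–89: 475 × 0.942 = 447
Net migration: 30–44 + 30 → 292
End of period: [655, 189, 292, 1118, 324, 447]
Scenario A total after 4 periods: 3025
Scenario B projection —
[period 1]
Births: 2330 × 0.599 = 1396
15–29: 360 × 0.957 = 345
30–44: 520 × 0.95 = 494
45–59: 2330 × 0.937 = 2183
60–74: 1860 × 0.968 = 1800
75–89: 1080 × 0.942 = 1017
Net migration: 30–44 + 30 → 524
End of period: [1396, 345, 524, 2183, 1800, 1017]
[period 2]
Births: 524 × 0.599 = 314
15–29: 1396 × 0.957 = 1336
30–44: 345 × 0.95 = 328
45–59: 524 × 0.937 = 491
60–74: 2183 × 0.968 = 2113
75–89: 1800 × 0.942 = 1696
Net migration: 30–44 + 30 → 358
End of period: [314, 1336, 358, 491, 2113, 1696]
[period 3]
Births: 358 × 0.599 = 214
15–29: 314 × 0.957 = 300
30–44: 1336 × 0.95 = 1269
45–59: 358 × 0.937 = 335
60–74: 491 × 0.968 = 475
75–89: 2113 × 0.942 = 1990
Net migration: 30–44 + 30 → 1299
End of period: [214, 300, 1299, 335, 475, 1990]
[period 4]
Births: 1299 × 0.599 = 778
15–29: 214 × 0.957 = 205
30–44: 300 × 0.95 = 285
45–59: 1299 × 0.937 = 1217
60–74: 335 × 0.968 = 324
75–89: 475 × 0.942 = 447
Net migration: 30–44 + 30 → 315
End of period: [778, 205, 315, 1217, 324, 447]
Scenario B total after 4 periods: 3286
Difference B − A = 3286 − 3025 = 261

261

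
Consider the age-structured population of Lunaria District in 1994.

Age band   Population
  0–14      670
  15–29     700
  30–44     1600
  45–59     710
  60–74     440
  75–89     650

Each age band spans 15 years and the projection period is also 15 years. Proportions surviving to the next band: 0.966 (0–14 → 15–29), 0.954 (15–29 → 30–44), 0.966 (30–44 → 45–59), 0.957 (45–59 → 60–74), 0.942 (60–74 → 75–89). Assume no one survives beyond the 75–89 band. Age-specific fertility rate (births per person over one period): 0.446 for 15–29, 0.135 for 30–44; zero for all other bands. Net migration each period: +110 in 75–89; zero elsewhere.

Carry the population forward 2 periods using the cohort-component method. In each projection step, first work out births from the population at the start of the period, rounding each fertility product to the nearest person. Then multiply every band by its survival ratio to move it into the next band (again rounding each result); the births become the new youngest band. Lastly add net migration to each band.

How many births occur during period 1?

528

Let band 1 be 0–14 through band 6 = 75–89.
[period 1]
Births: 700 * 0.446 = 312, 1600 * 0.135 = 216 → total 528
Band 2: 670 * 0.966 = 647
Band 3: 700 * 0.954 = 668
Band 4: 1600 * 0.966 = 1546
Band 5: 710 * 0.957 = 679
Band 6: 440 * 0.942 = 414
Net migration: Band 6 + 110 → 524
Giving 528 / 647 / 668 / 1546 / 679 / 524.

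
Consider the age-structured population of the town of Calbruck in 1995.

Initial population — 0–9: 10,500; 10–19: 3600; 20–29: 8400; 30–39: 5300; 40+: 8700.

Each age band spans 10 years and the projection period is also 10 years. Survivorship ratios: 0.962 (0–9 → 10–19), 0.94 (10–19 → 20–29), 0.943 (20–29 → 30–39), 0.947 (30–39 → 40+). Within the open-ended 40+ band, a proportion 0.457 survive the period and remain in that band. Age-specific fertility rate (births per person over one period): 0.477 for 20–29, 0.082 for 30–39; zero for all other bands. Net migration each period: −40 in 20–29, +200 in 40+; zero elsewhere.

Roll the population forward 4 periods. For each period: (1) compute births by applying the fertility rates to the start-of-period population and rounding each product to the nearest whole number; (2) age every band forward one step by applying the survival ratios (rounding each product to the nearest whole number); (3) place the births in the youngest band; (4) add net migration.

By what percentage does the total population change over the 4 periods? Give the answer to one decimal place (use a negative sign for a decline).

-30.0

After projecting period 1:
Births: 8400 × 0.477 = 4007, 5300 × 0.082 = 435 — total 4442
10–19: 10500 × 0.962 = 10101
20–29: 3600 × 0.94 = 3384
30–39: 8400 × 0.943 = 7921
40+: 5300 × 0.947 + 8700 × 0.457 = 5019 + 3976 = 8995
Net migration: 20–29 − 40 → 3344; 40+ + 200 → 9195
Giving 4442 / 10101 / 3344 / 7921 / 9195.
After projecting period 2:
Births: 3344 × 0.477 = 1595, 7921 × 0.082 = 650 — total 2245
10–19: 4442 × 0.962 = 4273
20–29: 10101 × 0.94 = 9495
30–39: 3344 × 0.943 = 3153
40+: 7921 × 0.947 + 9195 × 0.457 = 7501 + 4202 = 11703
Net migration: 20–29 − 40 → 9455; 40+ + 200 → 11903
Giving 2245 / 4273 / 9455 / 3153 / 11903.
After projecting period 3:
Births: 9455 × 0.477 = 4510, 3153 × 0.082 = 259 — total 4769
10–19: 2245 × 0.962 = 2160
20–29: 4273 × 0.94 = 4017
30–39: 9455 × 0.943 = 8916
40+: 3153 × 0.947 + 11903 × 0.457 = 2986 + 5440 = 8426
Net migration: 20–29 − 40 → 3977; 40+ + 200 → 8626
Giving 4769 / 2160 / 3977 / 8916 / 8626.
After projecting period 4:
Births: 3977 × 0.477 = 1897, 8916 × 0.082 = 731 — total 2628
10–19: 4769 × 0.962 = 4588
20–29: 2160 × 0.94 = 2030
30–39: 3977 × 0.943 = 3750
40+: 8916 × 0.947 + 8626 × 0.457 = 8443 + 3942 = 12385
Net migration: 20–29 − 40 → 1990; 40+ + 200 → 12585
Giving 2628 / 4588 / 1990 / 3750 / 12585.
Total: 36500 → 25541; change = -10959; percentage change = -30.0%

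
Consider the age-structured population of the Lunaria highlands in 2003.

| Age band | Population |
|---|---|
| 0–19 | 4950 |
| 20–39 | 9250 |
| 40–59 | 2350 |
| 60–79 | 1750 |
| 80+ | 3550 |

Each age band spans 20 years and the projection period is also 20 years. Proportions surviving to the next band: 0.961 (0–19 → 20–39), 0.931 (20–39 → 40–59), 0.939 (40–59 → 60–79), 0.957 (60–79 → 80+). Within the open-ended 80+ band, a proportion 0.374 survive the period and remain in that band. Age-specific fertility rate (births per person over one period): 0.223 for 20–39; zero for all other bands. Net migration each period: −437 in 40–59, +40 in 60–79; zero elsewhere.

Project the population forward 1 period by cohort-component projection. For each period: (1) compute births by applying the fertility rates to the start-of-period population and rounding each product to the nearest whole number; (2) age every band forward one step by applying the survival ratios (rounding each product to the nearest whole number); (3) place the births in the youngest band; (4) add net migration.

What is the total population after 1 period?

(Bands numbered youngest = 1 to oldest = 5.)
After projecting period 1:
Births: 9250 × 0.223 = 2063
Band 2: 4950 × 0.961 = 4757
Band 3: 9250 × 0.931 = 8612
Band 4: 2350 × 0.939 = 2207
Band 5: 1750 × 0.957 + 3550 × 0.374 = 1675 + 1328 = 3003
Net migration: Band 3 − 437 → 8175; Band 4 + 40 → 2247
End of period: [2063, 4757, 8175, 2247, 3003]
Total after period 1: 2063 + 4757 + 8175 + 2247 + 3003 = 20245

20245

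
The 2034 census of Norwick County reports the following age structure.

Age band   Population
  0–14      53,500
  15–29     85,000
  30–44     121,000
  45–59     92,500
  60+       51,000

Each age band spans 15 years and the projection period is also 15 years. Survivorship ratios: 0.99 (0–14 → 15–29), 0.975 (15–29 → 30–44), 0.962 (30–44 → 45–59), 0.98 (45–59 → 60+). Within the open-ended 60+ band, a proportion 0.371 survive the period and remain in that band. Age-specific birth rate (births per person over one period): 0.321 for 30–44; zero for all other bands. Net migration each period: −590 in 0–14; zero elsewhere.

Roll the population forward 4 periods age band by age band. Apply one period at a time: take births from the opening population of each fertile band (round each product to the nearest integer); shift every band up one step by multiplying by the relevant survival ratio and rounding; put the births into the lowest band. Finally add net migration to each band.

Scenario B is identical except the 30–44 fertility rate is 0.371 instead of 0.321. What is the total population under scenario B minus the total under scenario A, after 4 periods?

Numbering the groups 1..5 from youngest to oldest:
Period 1:
Births: 121000 * 0.321 = 38841
Group 2: 53500 * 0.99 = 52965
Group 3: 85000 * 0.975 = 82875
Group 4: 121000 * 0.962 = 116402
Group 5: 92500 * 0.98 + 51000 * 0.371 = 90650 + 18921 = 109571
Net migration: Group 1 − 590 → 38251
→ [38251, 52965, 82875, 116402, 109571]
Period 2:
Births: 82875 * 0.321 = 26603
Group 2: 38251 * 0.99 = 37868
Group 3: 52965 * 0.975 = 51641
Group 4: 82875 * 0.962 = 79726
Group 5: 116402 * 0.98 + 109571 * 0.371 = 114074 + 40651 = 154725
Net migration: Group 1 − 590 → 26013
→ [26013, 37868, 51641, 79726, 154725]
Period 3:
Births: 51641 * 0.321 = 16577
Group 2: 26013 * 0.99 = 25753
Group 3: 37868 * 0.975 = 36921
Group 4: 51641 * 0.962 = 49679
Group 5: 79726 * 0.98 + 154725 * 0.371 = 78131 + 57403 = 135534
Net migration: Group 1 − 590 → 15987
→ [15987, 25753, 36921, 49679, 135534]
Period 4:
Births: 36921 * 0.321 = 11852
Group 2: 15987 * 0.99 = 15827
Group 3: 25753 * 0.975 = 25109
Group 4: 36921 * 0.962 = 35518
Group 5: 49679 * 0.98 + 135534 * 0.371 = 48685 + 50283 = 98968
Net migration: Group 1 − 590 → 11262
→ [11262, 15827, 25109, 35518, 98968]
Scenario A total after 4 periods: 186684
Scenario B projection —
Period 1:
Births: 121000 * 0.371 = 44891
Group 2: 53500 * 0.99 = 52965
Group 3: 85000 * 0.975 = 82875
Group 4: 121000 * 0.962 = 116402
Group 5: 92500 * 0.98 + 51000 * 0.371 = 90650 + 18921 = 109571
Net migration: Group 1 − 590 → 44301
→ [44301, 52965, 82875, 116402, 109571]
Period 2:
Births: 82875 * 0.371 = 30747
Group 2: 44301 * 0.99 = 43858
Group 3: 52965 * 0.975 = 51641
Group 4: 82875 * 0.962 = 79726
Group 5: 116402 * 0.98 + 109571 * 0.371 = 114074 + 40651 = 154725
Net migration: Group 1 − 590 → 30157
→ [30157, 43858, 51641, 79726, 154725]
Period 3:
Births: 51641 * 0.371 = 19159
Group 2: 30157 * 0.99 = 29855
Group 3: 43858 * 0.975 = 42762
Group 4: 51641 * 0.962 = 49679
Group 5: 79726 * 0.98 + 154725 * 0.371 = 78131 + 57403 = 135534
Net migration: Group 1 − 590 → 18569
→ [18569, 29855, 42762, 49679, 135534]
Period 4:
Births: 42762 * 0.371 = 15865
Group 2: 18569 * 0.99 = 18383
Group 3: 29855 * 0.975 = 29109
Group 4: 42762 * 0.962 = 41137
Group 5: 49679 * 0.98 + 135534 * 0.371 = 48685 + 50283 = 98968
Net migration: Group 1 − 590 → 15275
→ [15275, 18383, 29109, 41137, 98968]
Scenario B total after 4 periods: 202872
Difference B − A = 202872 − 186684 = 16188

16188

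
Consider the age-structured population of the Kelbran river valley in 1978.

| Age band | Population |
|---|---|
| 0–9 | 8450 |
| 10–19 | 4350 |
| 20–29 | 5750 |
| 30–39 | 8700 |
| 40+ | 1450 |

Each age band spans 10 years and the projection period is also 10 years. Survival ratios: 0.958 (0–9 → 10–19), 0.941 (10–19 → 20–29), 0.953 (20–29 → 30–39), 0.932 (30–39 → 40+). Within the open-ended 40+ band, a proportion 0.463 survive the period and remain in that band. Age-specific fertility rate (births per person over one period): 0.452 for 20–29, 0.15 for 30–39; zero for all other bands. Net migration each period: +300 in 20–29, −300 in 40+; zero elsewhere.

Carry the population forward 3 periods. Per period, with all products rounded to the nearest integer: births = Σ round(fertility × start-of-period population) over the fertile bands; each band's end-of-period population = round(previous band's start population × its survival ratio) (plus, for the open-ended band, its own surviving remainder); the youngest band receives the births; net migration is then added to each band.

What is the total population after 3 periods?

25905

Numbering the bands 1..5 from youngest to oldest:
Period 1.
Births: 5750 × 0.452 = 2599  |  8700 × 0.15 = 1305 ⇒ total 3904
Band 2: 8450 × 0.958 = 8095
Band 3: 4350 × 0.941 = 4093
Band 4: 5750 × 0.953 = 5480
Band 5: 8700 × 0.932 + 1450 × 0.463 = 8108 + 671 = 8779
Net migration: Band 3 + 300 → 4393; Band 5 − 300 → 8479
Giving 3904 / 8095 / 4393 / 5480 / 8479.
Period 2.
Births: 4393 × 0.452 = 1986  |  5480 × 0.15 = 822 ⇒ total 2808
Band 2: 3904 × 0.958 = 3740
Band 3: 8095 × 0.941 = 7617
Band 4: 4393 × 0.953 = 4187
Band 5: 5480 × 0.932 + 8479 × 0.463 = 5107 + 3926 = 9033
Net migration: Band 3 + 300 → 7917; Band 5 − 300 → 8733
Giving 2808 / 3740 / 7917 / 4187 / 8733.
Period 3.
Births: 7917 × 0.452 = 3578  |  4187 × 0.15 = 628 ⇒ total 4206
Band 2: 2808 × 0.958 = 2690
Band 3: 3740 × 0.941 = 3519
Band 4: 7917 × 0.953 = 7545
Band 5: 4187 × 0.932 + 8733 × 0.463 = 3902 + 4043 = 7945
Net migration: Band 3 + 300 → 3819; Band 5 − 300 → 7645
Giving 4206 / 2690 / 3819 / 7545 / 7645.
Total after period 3: 4206 + 2690 + 3819 + 7545 + 7645 = 25905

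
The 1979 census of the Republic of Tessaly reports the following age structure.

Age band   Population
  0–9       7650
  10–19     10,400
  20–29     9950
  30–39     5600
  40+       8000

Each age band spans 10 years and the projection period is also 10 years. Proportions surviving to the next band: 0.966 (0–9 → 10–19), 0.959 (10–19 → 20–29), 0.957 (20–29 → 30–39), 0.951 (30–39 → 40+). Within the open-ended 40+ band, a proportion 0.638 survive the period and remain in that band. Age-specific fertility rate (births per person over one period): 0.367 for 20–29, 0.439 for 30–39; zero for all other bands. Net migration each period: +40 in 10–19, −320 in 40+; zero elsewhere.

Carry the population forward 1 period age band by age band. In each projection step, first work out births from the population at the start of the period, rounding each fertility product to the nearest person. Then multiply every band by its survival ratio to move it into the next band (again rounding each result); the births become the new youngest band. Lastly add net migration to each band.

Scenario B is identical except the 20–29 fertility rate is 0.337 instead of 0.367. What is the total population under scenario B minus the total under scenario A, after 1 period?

Period 1:
Births: 9950 × 0.367 = 3652, 5600 × 0.439 = 2458 → 6110
10–19: 7650 × 0.966 = 7390
20–29: 10400 × 0.959 = 9974
30–39: 9950 × 0.957 = 9522
40+: 5600 × 0.951 + 8000 × 0.638 = 5326 + 5104 = 10430
Net migration: 10–19 + 40 → 7430; 40+ − 320 → 10110
End of period: [6110, 7430, 9974, 9522, 10110]
Scenario A total after 1 period: 43146
Scenario B projection —
Period 1:
Births: 9950 × 0.337 = 3353, 5600 × 0.439 = 2458 → 5811
10–19: 7650 × 0.966 = 7390
20–29: 10400 × 0.959 = 9974
30–39: 9950 × 0.957 = 9522
40+: 5600 × 0.951 + 8000 × 0.638 = 5326 + 5104 = 10430
Net migration: 10–19 + 40 → 7430; 40+ − 320 → 10110
End of period: [5811, 7430, 9974, 9522, 10110]
Scenario B total after 1 period: 42847
Difference B − A = 42847 − 43146 = -299

-299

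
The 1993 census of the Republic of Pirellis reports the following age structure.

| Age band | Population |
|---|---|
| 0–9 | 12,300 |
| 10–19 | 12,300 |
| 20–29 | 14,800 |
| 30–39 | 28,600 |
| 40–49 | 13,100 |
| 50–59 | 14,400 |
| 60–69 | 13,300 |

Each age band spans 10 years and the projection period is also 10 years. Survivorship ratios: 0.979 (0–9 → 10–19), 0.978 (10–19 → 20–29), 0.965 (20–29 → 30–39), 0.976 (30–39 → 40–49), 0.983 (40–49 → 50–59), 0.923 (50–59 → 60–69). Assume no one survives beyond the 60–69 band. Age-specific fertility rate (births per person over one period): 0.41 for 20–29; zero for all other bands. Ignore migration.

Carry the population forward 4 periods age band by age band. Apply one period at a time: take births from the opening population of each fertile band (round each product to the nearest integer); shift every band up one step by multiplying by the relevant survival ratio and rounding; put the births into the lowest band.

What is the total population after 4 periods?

(Groups numbered youngest = 1 to oldest = 7.)
Period 1.
Births: 14800 × 0.41 = 6068
Group 2: 12300 × 0.979 = 12042
Group 3: 12300 × 0.978 = 12029
Group 4: 14800 × 0.965 = 14282
Group 5: 28600 × 0.976 = 27914
Group 6: 13100 × 0.983 = 12877
Group 7: 14400 × 0.923 = 13291
→ [6068, 12042, 12029, 14282, 27914, 12877, 13291]
Period 2.
Births: 12029 × 0.41 = 4932
Group 2: 6068 × 0.979 = 5941
Group 3: 12042 × 0.978 = 11777
Group 4: 12029 × 0.965 = 11608
Group 5: 14282 × 0.976 = 13939
Group 6: 27914 × 0.983 = 27439
Group 7: 12877 × 0.923 = 11885
→ [4932, 5941, 11777, 11608, 13939, 27439, 11885]
Period 3.
Births: 11777 × 0.41 = 4829
Group 2: 4932 × 0.979 = 4828
Group 3: 5941 × 0.978 = 5810
Group 4: 11777 × 0.965 = 11365
Group 5: 11608 × 0.976 = 11329
Group 6: 13939 × 0.983 = 13702
Group 7: 27439 × 0.923 = 25326
→ [4829, 4828, 5810, 11365, 11329, 13702, 25326]
Period 4.
Births: 5810 × 0.41 = 2382
Group 2: 4829 × 0.979 = 4728
Group 3: 4828 × 0.978 = 4722
Group 4: 5810 × 0.965 = 5607
Group 5: 11365 × 0.976 = 11092
Group 6: 11329 × 0.983 = 11136
Group 7: 13702 × 0.923 = 12647
→ [2382, 4728, 4722, 5607, 11092, 11136, 12647]
Total after period 4: 2382 + 4728 + 4722 + 5607 + 11092 + 11136 + 12647 = 52314

52314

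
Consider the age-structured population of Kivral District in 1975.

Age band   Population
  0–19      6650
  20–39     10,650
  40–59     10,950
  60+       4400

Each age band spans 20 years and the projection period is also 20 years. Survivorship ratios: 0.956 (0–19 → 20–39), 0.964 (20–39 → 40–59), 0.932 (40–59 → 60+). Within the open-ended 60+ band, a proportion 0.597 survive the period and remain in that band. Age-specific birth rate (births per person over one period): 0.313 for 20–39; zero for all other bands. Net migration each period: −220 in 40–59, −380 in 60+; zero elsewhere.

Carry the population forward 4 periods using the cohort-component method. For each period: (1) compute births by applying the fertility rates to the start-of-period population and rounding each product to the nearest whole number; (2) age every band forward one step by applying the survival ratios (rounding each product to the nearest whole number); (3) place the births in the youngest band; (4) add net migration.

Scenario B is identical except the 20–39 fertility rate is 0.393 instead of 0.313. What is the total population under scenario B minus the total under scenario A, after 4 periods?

2094

Call the bands 1 to 4, youngest first.
After projecting period 1:
Births: 10650 × 0.313 = 3333
Band 2: 6650 × 0.956 = 6357
Band 3: 10650 × 0.964 = 10267
Band 4: 10950 × 0.932 + 4400 × 0.597 = 10205 + 2627 = 12832
Net migration: Band 3 − 220 → 10047; Band 4 − 380 → 12452
Population now: 0–19=3333, 20–39=6357, 40–59=10047, 60+=12452
After projecting period 2:
Births: 6357 × 0.313 = 1990
Band 2: 3333 × 0.956 = 3186
Band 3: 6357 × 0.964 = 6128
Band 4: 10047 × 0.932 + 12452 × 0.597 = 9364 + 7434 = 16798
Net migration: Band 3 − 220 → 5908; Band 4 − 380 → 16418
Population now: 0–19=1990, 20–39=3186, 40–59=5908, 60+=16418
After projecting period 3:
Births: 3186 × 0.313 = 997
Band 2: 1990 × 0.956 = 1902
Band 3: 3186 × 0.964 = 3071
Band 4: 5908 × 0.932 + 16418 × 0.597 = 5506 + 9802 = 15308
Net migration: Band 3 − 220 → 2851; Band 4 − 380 → 14928
Population now: 0–19=997, 20–39=1902, 40–59=2851, 60+=14928
After projecting period 4:
Births: 1902 × 0.313 = 595
Band 2: 997 × 0.956 = 953
Band 3: 1902 × 0.964 = 1834
Band 4: 2851 × 0.932 + 14928 × 0.597 = 2657 + 8912 = 11569
Net migration: Band 3 − 220 → 1614; Band 4 − 380 → 11189
Population now: 0–19=595, 20–39=953, 40–59=1614, 60+=11189
Scenario A total after 4 periods: 14351
Scenario B projection —
After projecting period 1:
Births: 10650 × 0.393 = 4185
Band 2: 6650 × 0.956 = 6357
Band 3: 10650 × 0.964 = 10267
Band 4: 10950 × 0.932 + 4400 × 0.597 = 10205 + 2627 = 12832
Net migration: Band 3 − 220 → 10047; Band 4 − 380 → 12452
Population now: 0–19=4185, 20–39=6357, 40–59=10047, 60+=12452
After projecting period 2:
Births: 6357 × 0.393 = 2498
Band 2: 4185 × 0.956 = 4001
Band 3: 6357 × 0.964 = 6128
Band 4: 10047 × 0.932 + 12452 × 0.597 = 9364 + 7434 = 16798
Net migration: Band 3 − 220 → 5908; Band 4 − 380 → 16418
Population now: 0–19=2498, 20–39=4001, 40–59=5908, 60+=16418
After projecting period 3:
Births: 4001 × 0.393 = 1572
Band 2: 2498 × 0.956 = 2388
Band 3: 4001 × 0.964 = 3857
Band 4: 5908 × 0.932 + 16418 × 0.597 = 5506 + 9802 = 15308
Net migration: Band 3 − 220 → 3637; Band 4 − 380 → 14928
Population now: 0–19=1572, 20–39=2388, 40–59=3637, 60+=14928
After projecting period 4:
Births: 2388 × 0.393 = 938
Band 2: 1572 × 0.956 = 1503
Band 3: 2388 × 0.964 = 2302
Band 4: 3637 × 0.932 + 14928 × 0.597 = 3390 + 8912 = 12302
Net migration: Band 3 − 220 → 2082; Band 4 − 380 → 11922
Population now: 0–19=938, 20–39=1503, 40–59=2082, 60+=11922
Scenario B total after 4 periods: 16445
Difference B − A = 16445 − 14351 = 2094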